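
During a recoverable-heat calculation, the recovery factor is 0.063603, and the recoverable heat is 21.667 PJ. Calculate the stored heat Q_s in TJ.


Q_s = Q_rec / RF
Q_s = 21.667 / 0.063603
Q_s = 340.6600 PJ
Convert: 340.6600 PJ * 1000.0 = 3.4066e+05 TJ
Q_s = 3.4066e+05 TJ


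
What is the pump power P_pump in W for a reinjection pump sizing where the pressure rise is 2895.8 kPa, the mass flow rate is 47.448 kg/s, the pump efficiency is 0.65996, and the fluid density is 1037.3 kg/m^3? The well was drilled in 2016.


P_pump = mdot * dP / (rho * eta)
P_pump = 47.448 * 2895.8 / (1037.3 * 0.65996)
P_pump = 200.7079 kW
Convert: 200.7079 kW * 1000.0 = 2.0071e+05 W
P_pump = 2.0071e+05 W


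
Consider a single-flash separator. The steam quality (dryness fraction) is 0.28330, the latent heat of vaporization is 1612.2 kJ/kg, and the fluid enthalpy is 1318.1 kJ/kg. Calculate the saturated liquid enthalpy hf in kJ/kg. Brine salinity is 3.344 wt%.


hf = h - x * hfg
hf = 1318.1 - 0.28330 * 1612.2
hf = 861.36 kJ/kg


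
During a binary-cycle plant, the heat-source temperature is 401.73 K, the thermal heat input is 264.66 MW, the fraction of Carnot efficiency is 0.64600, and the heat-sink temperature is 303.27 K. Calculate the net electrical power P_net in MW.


Step 1: eta = (1 - Tc/Th)*f = (1 - 303.27/401.73)*0.646 = 0.1583281
Step 2: P_net = eta * Q_in = 0.1583281 * 264.66 = 41.903 MW
P_net = 41.903 MW


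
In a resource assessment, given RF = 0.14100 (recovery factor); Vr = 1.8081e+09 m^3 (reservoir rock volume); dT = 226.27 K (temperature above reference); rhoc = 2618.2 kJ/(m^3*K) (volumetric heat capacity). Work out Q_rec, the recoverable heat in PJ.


Step 1: Q_s = Vr*rhoc*dT/1e12 = 1.8081e+09*2618.2*226.27/1e12 = 1071.155 PJ
Step 2: Q_rec = Q_s * RF = 1071.155 * 0.141 = 151.03 PJ
Q_rec = 151.03 PJ


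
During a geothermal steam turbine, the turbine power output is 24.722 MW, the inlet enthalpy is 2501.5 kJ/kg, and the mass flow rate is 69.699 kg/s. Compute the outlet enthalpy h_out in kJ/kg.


h_out = h_in - P * 1000 / mdot
h_out = 2501.5 - 24.722 * 1000 / 69.699
h_out = 2146.8 kJ/kg


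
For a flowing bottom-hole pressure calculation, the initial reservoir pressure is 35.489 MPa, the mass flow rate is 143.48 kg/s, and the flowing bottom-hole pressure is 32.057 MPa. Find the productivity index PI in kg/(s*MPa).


PI = mdot / (P_i - P_wf)
PI = 143.48 / (35.489 - 32.057)
PI = 41.807 kg/(s*MPa)


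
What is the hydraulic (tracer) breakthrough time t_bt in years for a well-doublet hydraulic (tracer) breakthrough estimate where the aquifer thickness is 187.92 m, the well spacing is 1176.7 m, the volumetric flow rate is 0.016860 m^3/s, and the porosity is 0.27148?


t_bt = pi * hr * phi * L^2 / (3 * Qv) / (365.25*86400)
t_bt = pi * 187.92 * 0.27148 * 1176.7^2 / (3 * 0.016860) / (365.25*86400)
t_bt = 139.03 years


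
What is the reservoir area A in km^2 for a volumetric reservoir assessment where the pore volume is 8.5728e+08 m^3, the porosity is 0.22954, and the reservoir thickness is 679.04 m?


A = Vp / (1e6 * hr * phi)
A = 8.5728e+08 / (1e6 * 679.04 * 0.22954)
A = 5.5001 km^2


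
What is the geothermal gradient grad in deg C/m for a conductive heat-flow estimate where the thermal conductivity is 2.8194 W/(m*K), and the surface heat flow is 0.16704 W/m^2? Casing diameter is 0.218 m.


grad = q * 1000 / k
grad = 0.16704 * 1000 / 2.8194
grad = 59.24665 deg C/km
Convert: 59.24665 deg C/km * 0.001 = 0.059247 deg C/m
grad = 0.059247 deg C/m


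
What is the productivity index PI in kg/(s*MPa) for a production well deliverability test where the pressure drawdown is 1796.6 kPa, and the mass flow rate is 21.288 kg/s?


PI = mdot * 1000 / dP
PI = 21.288 * 1000 / 1796.6
PI = 11.849 kg/(s*MPa)


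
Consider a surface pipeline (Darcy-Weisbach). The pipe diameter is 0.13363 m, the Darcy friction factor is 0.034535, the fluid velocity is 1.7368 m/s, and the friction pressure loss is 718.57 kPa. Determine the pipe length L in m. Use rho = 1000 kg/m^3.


L = dP*1000*D / (f*rho*vel^2/2)
L = 718.57*1000*0.13363 / (0.034535*1000*1.7368^2/2)
L = 1843.5 m


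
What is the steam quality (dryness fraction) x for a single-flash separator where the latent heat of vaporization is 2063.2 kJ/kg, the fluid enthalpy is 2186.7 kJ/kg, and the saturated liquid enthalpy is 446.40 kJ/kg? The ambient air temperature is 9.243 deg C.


x = (h - hf) / hfg
x = (2186.7 - 446.40) / 2063.2
x = 0.84350


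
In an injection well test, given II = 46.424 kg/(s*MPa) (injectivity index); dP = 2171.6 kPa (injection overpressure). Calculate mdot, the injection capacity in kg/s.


mdot = II * dP / 1000
mdot = 46.424 * 2171.6 / 1000
mdot = 100.81 kg/s


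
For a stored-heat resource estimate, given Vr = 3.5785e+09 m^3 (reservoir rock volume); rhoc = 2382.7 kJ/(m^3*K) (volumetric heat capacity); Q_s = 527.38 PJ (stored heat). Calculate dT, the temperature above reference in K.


dT = Q_s * 1e12 / (Vr * rhoc)
dT = 527.38 * 1e12 / (3.5785e+09 * 2382.7)
dT = 61.852 K


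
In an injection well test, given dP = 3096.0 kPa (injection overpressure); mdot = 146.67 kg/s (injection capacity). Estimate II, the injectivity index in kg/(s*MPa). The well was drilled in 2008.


II = mdot * 1000 / dP
II = 146.67 * 1000 / 3096.0
II = 47.374 kg/(s*MPa)


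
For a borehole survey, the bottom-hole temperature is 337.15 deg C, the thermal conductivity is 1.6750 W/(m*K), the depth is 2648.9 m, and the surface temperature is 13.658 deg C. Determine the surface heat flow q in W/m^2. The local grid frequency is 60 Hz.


Step 1: grad = (T_d - T_surf)/d * 1000 = (337.15 - 13.658)/2648.9 * 1000 = 122.1231 deg C/km
Step 2: q = k * grad / 1000 = 1.675 * 122.1231 / 1000 = 0.20456 W/m^2
q = 0.20456 W/m^2


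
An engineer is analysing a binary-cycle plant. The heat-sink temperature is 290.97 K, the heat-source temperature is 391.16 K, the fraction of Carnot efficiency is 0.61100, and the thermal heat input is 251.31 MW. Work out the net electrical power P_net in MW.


Step 1: eta = (1 - Tc/Th)*f = (1 - 290.97/391.16)*0.611 = 0.1564988
Step 2: P_net = eta * Q_in = 0.1564988 * 251.31 = 39.330 MW
P_net = 39.330 MW


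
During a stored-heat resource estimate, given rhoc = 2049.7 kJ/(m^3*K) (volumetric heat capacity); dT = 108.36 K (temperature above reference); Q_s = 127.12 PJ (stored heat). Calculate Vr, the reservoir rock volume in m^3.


Vr = Q_s * 1e12 / (rhoc * dT)
Vr = 127.12 * 1e12 / (2049.7 * 108.36)
Vr = 5.7234e+08 m^3


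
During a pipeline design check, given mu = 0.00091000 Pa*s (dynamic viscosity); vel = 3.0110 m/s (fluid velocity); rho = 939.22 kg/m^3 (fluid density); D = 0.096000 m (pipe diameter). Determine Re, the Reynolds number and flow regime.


Step 1: Re = rho*vel*D/mu = 939.22*3.011*0.096/0.00091 = 2.9834e+05
Step 2: Re = 2.9834e+05 > 4000, so flow is turbulent.
Re = 2.9834e+05 (turbulent)


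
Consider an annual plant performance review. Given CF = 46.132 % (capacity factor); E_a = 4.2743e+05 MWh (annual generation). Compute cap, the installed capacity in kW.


cap = E_a / (CF/100 * 8760)
cap = 4.2743e+05 / (46.132/100 * 8760)
cap = 105.7691 MW
Convert: 105.7691 MW * 1000.0 = 1.0577e+05 kW
cap = 1.0577e+05 kW


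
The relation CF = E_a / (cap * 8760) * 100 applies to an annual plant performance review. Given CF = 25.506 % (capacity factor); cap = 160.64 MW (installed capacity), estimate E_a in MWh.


E_a = CF / 100 * cap * 8760
E_a = 25.506 / 100 * 160.64 * 8760
E_a = 3.5892e+05 MWh


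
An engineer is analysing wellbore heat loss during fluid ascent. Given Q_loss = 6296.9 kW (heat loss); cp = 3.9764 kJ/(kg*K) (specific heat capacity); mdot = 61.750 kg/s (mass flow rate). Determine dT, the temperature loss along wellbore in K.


dT = Q_loss / (mdot * cp)
dT = 6296.9 / (61.750 * 3.9764)
dT = 25.645 K


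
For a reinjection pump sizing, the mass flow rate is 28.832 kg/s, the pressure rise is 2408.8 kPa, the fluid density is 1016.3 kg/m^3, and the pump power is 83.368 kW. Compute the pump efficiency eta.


eta = mdot * dP / (rho * P_pump)
eta = 28.832 * 2408.8 / (1016.3 * 83.368)
eta = 0.81970


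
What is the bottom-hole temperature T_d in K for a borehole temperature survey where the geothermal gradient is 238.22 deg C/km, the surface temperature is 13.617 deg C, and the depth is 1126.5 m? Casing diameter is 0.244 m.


T_d = T_surf + grad * d / 1000
T_d = 13.617 + 238.22 * 1126.5 / 1000
T_d = 281.9718 deg C
Convert to K: 281.9718 + 273.15 = 555.12 K
T_d = 555.12 K


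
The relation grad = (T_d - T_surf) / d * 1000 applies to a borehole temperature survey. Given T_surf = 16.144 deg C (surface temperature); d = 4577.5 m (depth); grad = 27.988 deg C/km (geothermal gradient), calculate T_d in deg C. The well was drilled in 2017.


T_d = T_surf + grad * d / 1000
T_d = 16.144 + 27.988 * 4577.5 / 1000
T_d = 144.26 deg C


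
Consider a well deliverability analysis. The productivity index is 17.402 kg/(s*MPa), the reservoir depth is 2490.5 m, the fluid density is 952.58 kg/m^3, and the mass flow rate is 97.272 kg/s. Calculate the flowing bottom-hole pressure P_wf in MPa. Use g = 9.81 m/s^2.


Step 1: P_i = rho*g*h/1e6 = 952.58*9.81*2490.5/1e6 = 23.27325 MPa
Step 2: P_wf = P_i - mdot/PI = 23.27325 - 97.272/17.402 = 17.684 MPa
P_wf = 17.684 MPa


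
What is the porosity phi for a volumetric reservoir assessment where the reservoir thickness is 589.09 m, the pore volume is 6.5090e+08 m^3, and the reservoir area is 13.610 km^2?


phi = Vp / (A * 1e6 * hr)
phi = 6.5090e+08 / (13.610 * 1e6 * 589.09)
phi = 0.081185


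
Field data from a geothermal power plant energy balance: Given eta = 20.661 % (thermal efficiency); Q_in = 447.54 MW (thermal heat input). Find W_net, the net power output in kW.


W_net = eta / 100 * Q_in
W_net = 20.661 / 100 * 447.54
W_net = 92.46624 MW
Convert: 92.46624 MW * 1000.0 = 92466 kW
W_net = 92466 kW


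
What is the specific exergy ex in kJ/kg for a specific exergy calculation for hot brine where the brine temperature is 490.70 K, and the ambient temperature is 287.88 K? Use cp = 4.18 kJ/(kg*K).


ex = cp * ((T_b - T_0) - T_0 * ln(T_b/T_0))
ex = 4.18 * ((490.70 - 287.88) - 287.88 * ln(490.70/287.88))
ex = 206.06 kJ/kg


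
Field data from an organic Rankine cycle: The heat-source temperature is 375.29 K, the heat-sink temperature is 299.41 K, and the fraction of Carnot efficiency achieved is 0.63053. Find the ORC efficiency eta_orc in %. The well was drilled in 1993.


eta_orc = (1 - Tc/Th) * f * 100
eta_orc = (1 - 299.41/375.29) * 0.63053 * 100
eta_orc = 12.749 %


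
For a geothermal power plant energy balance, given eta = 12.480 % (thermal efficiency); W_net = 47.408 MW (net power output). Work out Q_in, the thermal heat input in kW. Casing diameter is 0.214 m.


Q_in = W_net / (eta / 100)
Q_in = 47.408 / (12.480 / 100)
Q_in = 379.8718 MW
Convert: 379.8718 MW * 1000.0 = 3.7987e+05 kW
Q_in = 3.7987e+05 kW


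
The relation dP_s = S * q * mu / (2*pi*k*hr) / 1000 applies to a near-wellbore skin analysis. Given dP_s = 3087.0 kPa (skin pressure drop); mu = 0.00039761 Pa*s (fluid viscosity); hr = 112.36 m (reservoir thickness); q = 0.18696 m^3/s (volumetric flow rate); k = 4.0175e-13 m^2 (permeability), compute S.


S = dP_s * 1000 * 2*pi*k*hr / (q*mu)
S = 3087.0 * 1000 * 2*pi*4.0175e-13*112.36 / (0.18696*0.00039761)
S = 11.778


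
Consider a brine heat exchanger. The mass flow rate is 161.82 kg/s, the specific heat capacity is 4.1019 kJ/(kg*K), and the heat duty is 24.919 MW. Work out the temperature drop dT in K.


dT = Q * 1000 / (mdot * cp)
dT = 24.919 * 1000 / (161.82 * 4.1019)
dT = 37.542 K


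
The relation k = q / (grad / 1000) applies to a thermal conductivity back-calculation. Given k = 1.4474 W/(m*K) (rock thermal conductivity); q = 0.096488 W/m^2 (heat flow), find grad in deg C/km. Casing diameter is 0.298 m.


grad = q / k * 1000
grad = 0.096488 / 1.4474 * 1000
grad = 66.663 deg C/km


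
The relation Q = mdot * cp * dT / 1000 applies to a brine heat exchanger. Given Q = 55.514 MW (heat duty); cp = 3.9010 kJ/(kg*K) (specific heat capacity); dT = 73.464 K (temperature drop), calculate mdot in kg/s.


mdot = Q * 1000 / (cp * dT)
mdot = 55.514 * 1000 / (3.9010 * 73.464)
mdot = 193.71 kg/s


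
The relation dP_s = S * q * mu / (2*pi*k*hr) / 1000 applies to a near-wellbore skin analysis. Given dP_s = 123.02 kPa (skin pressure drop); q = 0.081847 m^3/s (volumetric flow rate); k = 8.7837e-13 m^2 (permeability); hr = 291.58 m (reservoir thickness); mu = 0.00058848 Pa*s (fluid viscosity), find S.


S = dP_s * 1000 * 2*pi*k*hr / (q*mu)
S = 123.02 * 1000 * 2*pi*8.7837e-13*291.58 / (0.081847*0.00058848)
S = 4.1101


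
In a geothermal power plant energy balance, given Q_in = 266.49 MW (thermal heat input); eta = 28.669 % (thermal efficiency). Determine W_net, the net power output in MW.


W_net = eta / 100 * Q_in
W_net = 28.669 / 100 * 266.49
W_net = 76.400 MW


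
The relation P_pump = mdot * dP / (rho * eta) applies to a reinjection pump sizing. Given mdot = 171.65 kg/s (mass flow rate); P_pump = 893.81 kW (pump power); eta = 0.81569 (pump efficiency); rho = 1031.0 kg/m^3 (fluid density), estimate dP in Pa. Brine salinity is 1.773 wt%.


dP = P_pump * rho * eta / mdot
dP = 893.81 * 1031.0 * 0.81569 / 171.65
dP = 4379.103 kPa
Convert: 4379.103 kPa * 1000.0 = 4.3791e+06 Pa
dP = 4.3791e+06 Pa


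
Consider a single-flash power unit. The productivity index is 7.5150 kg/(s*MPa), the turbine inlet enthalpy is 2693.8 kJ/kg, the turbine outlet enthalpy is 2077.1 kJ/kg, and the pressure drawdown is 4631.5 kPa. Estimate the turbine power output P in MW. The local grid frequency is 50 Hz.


Step 1: mdot = PI * dP / 1000 = 7.515 * 4631.5 / 1000 = 34.80572 kg/s
Step 2: P = mdot*(h_in - h_out)/1000 = 34.80572*(2693.8 - 2077.1)/1000 = 21.465 MW
P = 21.465 MW


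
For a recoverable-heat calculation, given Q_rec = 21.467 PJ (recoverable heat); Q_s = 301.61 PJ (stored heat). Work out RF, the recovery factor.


RF = Q_rec / Q_s
RF = 21.467 / 301.61
RF = 0.071175


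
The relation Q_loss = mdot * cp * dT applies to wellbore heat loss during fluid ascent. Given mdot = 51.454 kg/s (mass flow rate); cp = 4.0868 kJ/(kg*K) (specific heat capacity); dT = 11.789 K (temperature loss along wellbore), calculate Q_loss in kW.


Q_loss = mdot * cp * dT
Q_loss = 51.454 * 4.0868 * 11.789
Q_loss = 2479.0 kW


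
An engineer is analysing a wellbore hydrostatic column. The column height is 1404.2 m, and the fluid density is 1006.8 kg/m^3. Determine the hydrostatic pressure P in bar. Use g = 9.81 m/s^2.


P = rho * g * h / 1e6
P = 1006.8 * 9.81 * 1404.2 / 1e6
P = 13.86887 MPa
Convert: 13.86887 MPa * 10.0 = 138.69 bar
P = 138.69 bar


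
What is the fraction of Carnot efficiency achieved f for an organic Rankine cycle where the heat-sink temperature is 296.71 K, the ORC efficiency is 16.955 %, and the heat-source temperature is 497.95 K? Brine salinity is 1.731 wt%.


f = (eta_orc/100) / (1 - Tc/Th)
f = (16.955/100) / (1 - 296.71/497.95)
f = 0.41954


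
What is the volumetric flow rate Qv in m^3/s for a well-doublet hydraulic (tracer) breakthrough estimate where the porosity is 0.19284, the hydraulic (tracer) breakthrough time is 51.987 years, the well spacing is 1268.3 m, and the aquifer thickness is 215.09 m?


Qv = pi*hr*phi*L^2 / (3*t_bt*365.25*86400)
Qv = pi*215.09*0.19284*1268.3^2 / (3*51.987*365.25*86400)
Qv = 0.042588 m^3/s


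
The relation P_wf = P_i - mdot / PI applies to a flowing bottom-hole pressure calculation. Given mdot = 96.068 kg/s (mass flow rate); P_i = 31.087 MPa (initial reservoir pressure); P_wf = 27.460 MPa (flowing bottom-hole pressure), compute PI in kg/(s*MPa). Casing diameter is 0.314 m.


PI = mdot / (P_i - P_wf)
PI = 96.068 / (31.087 - 27.460)
PI = 26.487 kg/(s*MPa)


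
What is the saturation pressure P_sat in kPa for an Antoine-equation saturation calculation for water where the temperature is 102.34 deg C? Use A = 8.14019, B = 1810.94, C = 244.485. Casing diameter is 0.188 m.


P_sat = 10^(A - B/(C + T)) / 760 * 0.101325
P_sat = 10^(8.14019 - 1810.94/(244.485 + 102.34)) / 760 * 0.101325
P_sat = 0.1105637 MPa
Convert: 0.1105637 MPa * 1000.0 = 110.56 kPa
P_sat = 110.56 kPa


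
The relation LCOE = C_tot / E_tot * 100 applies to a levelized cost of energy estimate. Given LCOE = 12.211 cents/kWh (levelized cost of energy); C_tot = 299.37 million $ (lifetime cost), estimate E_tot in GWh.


E_tot = C_tot / LCOE * 100
E_tot = 299.37 / 12.211 * 100
E_tot = 2451.6 GWh


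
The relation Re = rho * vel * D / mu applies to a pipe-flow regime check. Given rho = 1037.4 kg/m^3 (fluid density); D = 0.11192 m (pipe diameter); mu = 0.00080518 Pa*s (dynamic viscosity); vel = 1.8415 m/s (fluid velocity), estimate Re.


Re = rho * vel * D / mu
Re = 1037.4 * 1.8415 * 0.11192 / 0.00080518
Re = 2.6554e+05


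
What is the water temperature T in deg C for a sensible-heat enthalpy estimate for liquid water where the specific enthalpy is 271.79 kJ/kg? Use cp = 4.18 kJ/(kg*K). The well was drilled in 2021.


T = h / cp
T = 271.79 / 4.18
T = 65.022 deg C


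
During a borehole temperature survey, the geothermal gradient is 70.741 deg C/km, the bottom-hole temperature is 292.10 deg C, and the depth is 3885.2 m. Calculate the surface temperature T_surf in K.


T_surf = T_d - grad * d / 1000
T_surf = 292.10 - 70.741 * 3885.2 / 1000
T_surf = 17.25707 deg C
Convert to K: 17.25707 + 273.15 = 290.41 K
T_surf = 290.41 K


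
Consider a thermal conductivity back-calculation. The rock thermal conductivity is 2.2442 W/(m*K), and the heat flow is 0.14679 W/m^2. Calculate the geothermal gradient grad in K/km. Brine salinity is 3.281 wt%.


grad = q / k * 1000
grad = 0.14679 / 2.2442 * 1000
grad = 65.40861 deg C/km
Convert: 65.40861 deg C/km * 1.0 = 65.409 K/km
grad = 65.409 K/km


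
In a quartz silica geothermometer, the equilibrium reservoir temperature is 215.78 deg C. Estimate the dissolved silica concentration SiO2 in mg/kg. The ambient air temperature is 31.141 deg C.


SiO2 = 10^(5.19 - 1309/(T_eq + 273.15))
SiO2 = 10^(5.19 - 1309/(215.78 + 273.15))
SiO2 = 325.63 mg/kg


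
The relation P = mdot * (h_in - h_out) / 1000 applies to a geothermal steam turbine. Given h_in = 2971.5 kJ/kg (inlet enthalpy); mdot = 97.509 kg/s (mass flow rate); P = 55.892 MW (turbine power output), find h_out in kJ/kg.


h_out = h_in - P * 1000 / mdot
h_out = 2971.5 - 55.892 * 1000 / 97.509
h_out = 2398.3 kJ/kg


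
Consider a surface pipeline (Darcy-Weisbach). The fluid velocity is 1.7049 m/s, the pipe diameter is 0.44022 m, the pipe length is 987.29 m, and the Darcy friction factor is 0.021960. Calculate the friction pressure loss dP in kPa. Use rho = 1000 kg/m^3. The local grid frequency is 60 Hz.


dP = f * (L/D) * (rho*vel^2/2) / 1000
dP = 0.021960 * (987.29/0.44022) * (1000*1.7049^2/2) / 1000
dP = 71.577 kPa


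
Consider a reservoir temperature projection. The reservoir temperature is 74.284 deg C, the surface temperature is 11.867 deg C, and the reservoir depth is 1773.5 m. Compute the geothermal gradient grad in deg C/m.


grad = (T_res - T_surf) / d * 1000
grad = (74.284 - 11.867) / 1773.5 * 1000
grad = 35.19425 deg C/km
Convert: 35.19425 deg C/km * 0.001 = 0.035194 deg C/m
grad = 0.035194 deg C/m


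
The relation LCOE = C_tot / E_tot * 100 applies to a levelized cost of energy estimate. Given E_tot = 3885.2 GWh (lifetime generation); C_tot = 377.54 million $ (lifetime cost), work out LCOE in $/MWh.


LCOE = C_tot / E_tot * 100
LCOE = 377.54 / 3885.2 * 100
LCOE = 9.717389 cents/kWh
Convert: 9.717389 cents/kWh * 10.0 = 97.174 $/MWh
LCOE = 97.174 $/MWh


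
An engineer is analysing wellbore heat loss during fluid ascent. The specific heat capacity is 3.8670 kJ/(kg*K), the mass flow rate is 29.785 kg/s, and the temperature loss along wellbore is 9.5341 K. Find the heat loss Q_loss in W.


Q_loss = mdot * cp * dT
Q_loss = 29.785 * 3.8670 * 9.5341
Q_loss = 1098.124 kW
Convert: 1098.124 kW * 1000.0 = 1.0981e+06 W
Q_loss = 1.0981e+06 W


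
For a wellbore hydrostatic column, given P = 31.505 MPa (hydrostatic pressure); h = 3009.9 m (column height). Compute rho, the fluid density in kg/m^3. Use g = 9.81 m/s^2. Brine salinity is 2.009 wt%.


rho = P * 1e6 / (g * h)
rho = 31.505 * 1e6 / (9.81 * 3009.9)
rho = 1067.0 kg/m^3


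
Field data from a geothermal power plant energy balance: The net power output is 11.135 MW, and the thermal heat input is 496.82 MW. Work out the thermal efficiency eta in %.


eta = W_net / Q_in * 100
eta = 11.135 / 496.82 * 100
eta = 2.2413 %


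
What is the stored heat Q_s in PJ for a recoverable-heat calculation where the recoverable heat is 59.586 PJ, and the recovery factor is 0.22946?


Q_s = Q_rec / RF
Q_s = 59.586 / 0.22946
Q_s = 259.68 PJ


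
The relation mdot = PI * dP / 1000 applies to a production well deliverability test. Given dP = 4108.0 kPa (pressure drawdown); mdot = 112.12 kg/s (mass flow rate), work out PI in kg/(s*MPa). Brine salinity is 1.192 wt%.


PI = mdot * 1000 / dP
PI = 112.12 * 1000 / 4108.0
PI = 27.293 kg/(s*MPa)


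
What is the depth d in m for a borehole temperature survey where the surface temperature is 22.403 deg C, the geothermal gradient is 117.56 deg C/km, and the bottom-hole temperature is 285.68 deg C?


d = (T_d - T_surf) / grad * 1000
d = (285.68 - 22.403) / 117.56 * 1000
d = 2239.5 m


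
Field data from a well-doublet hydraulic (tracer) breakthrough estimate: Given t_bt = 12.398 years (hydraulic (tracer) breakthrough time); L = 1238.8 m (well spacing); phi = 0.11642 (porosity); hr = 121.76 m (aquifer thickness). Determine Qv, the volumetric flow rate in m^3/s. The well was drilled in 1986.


Qv = pi*hr*phi*L^2 / (3*t_bt*365.25*86400)
Qv = pi*121.76*0.11642*1238.8^2 / (3*12.398*365.25*86400)
Qv = 0.058225 m^3/s


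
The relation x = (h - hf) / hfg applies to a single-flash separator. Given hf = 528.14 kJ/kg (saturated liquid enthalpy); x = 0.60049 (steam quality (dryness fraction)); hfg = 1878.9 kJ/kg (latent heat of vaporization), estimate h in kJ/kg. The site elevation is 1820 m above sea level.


h = hf + x * hfg
h = 528.14 + 0.60049 * 1878.9
h = 1656.4 kJ/kg


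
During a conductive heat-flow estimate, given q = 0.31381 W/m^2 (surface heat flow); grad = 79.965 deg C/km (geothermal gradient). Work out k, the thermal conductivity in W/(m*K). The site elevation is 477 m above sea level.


k = q * 1000 / grad
k = 0.31381 * 1000 / 79.965
k = 3.9243 W/(m*K)


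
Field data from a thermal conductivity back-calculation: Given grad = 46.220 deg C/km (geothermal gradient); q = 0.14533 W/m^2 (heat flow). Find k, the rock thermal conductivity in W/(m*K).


k = q / (grad / 1000)
k = 0.14533 / (46.220 / 1000)
k = 3.1443 W/(m*K)


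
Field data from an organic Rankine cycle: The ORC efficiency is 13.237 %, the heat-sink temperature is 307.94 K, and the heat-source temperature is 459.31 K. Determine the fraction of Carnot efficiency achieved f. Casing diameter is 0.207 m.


f = (eta_orc/100) / (1 - Tc/Th)
f = (13.237/100) / (1 - 307.94/459.31)
f = 0.40166


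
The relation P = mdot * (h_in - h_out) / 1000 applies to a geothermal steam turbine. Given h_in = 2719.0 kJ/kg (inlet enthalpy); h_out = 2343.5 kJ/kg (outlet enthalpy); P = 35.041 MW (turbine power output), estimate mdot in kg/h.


mdot = P * 1000 / (h_in - h_out)
mdot = 35.041 * 1000 / (2719.0 - 2343.5)
mdot = 93.31824 kg/s
Convert: 93.31824 kg/s * 3600.0 = 3.3595e+05 kg/h
mdot = 3.3595e+05 kg/h


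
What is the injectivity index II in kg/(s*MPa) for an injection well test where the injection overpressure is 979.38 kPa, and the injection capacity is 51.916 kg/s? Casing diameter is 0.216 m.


II = mdot * 1000 / dP
II = 51.916 * 1000 / 979.38
II = 53.009 kg/(s*MPa)


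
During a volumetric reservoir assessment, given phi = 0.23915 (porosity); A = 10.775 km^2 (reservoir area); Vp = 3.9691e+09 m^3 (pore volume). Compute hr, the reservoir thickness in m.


hr = Vp / (A * 1e6 * phi)
hr = 3.9691e+09 / (10.775 * 1e6 * 0.23915)
hr = 1540.3 m


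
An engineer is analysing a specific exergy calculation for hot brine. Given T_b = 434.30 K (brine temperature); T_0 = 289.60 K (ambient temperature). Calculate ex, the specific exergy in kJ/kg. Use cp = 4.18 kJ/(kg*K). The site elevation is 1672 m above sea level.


ex = cp * ((T_b - T_0) - T_0 * ln(T_b/T_0))
ex = 4.18 * ((434.30 - 289.60) - 289.60 * ln(434.30/289.60))
ex = 114.30 kJ/kg


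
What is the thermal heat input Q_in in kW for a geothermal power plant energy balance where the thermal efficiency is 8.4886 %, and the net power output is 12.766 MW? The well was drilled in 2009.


Q_in = W_net / (eta / 100)
Q_in = 12.766 / (8.4886 / 100)
Q_in = 150.3899 MW
Convert: 150.3899 MW * 1000.0 = 1.5039e+05 kW
Q_in = 1.5039e+05 kW


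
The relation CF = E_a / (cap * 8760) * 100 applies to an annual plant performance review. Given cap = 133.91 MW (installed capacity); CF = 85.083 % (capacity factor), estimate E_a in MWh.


E_a = CF / 100 * cap * 8760
E_a = 85.083 / 100 * 133.91 * 8760
E_a = 9.9807e+05 MWh


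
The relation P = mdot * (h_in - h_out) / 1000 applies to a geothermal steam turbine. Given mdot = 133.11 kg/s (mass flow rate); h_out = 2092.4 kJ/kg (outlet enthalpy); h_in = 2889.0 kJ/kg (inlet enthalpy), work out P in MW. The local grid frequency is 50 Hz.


P = mdot * (h_in - h_out) / 1000
P = 133.11 * (2889.0 - 2092.4) / 1000
P = 106.04 MW


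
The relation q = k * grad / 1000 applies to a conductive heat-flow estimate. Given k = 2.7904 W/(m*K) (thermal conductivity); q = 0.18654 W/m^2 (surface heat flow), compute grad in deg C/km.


grad = q * 1000 / k
grad = 0.18654 * 1000 / 2.7904
grad = 66.851 deg C/km


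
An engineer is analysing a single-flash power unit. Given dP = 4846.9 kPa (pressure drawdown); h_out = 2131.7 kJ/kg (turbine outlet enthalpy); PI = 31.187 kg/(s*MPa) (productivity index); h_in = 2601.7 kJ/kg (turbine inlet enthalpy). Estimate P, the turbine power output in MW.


Step 1: mdot = PI * dP / 1000 = 31.187 * 4846.9 / 1000 = 151.1603 kg/s
Step 2: P = mdot*(h_in - h_out)/1000 = 151.1603*(2601.7 - 2131.7)/1000 = 71.045 MW
P = 71.045 MW


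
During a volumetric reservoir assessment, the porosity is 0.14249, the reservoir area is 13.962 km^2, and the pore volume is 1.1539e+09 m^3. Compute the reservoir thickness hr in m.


hr = Vp / (A * 1e6 * phi)
hr = 1.1539e+09 / (13.962 * 1e6 * 0.14249)
hr = 580.01 m


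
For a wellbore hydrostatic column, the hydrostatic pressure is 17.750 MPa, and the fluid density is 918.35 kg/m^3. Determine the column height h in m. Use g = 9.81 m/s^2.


h = P * 1e6 / (g * rho)
h = 17.750 * 1e6 / (9.81 * 918.35)
h = 1970.2 m


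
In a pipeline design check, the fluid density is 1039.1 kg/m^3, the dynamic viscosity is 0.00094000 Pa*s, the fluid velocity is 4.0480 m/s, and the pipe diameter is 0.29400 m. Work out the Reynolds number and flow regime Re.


Step 1: Re = rho*vel*D/mu = 1039.1*4.048*0.294/0.00094 = 1.3156e+06
Step 2: Re = 1.3156e+06 > 4000, so flow is turbulent.
Re = 1.3156e+06 (turbulent)


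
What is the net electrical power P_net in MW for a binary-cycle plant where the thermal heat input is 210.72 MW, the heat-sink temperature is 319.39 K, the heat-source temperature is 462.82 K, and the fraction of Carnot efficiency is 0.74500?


Step 1: eta = (1 - Tc/Th)*f = (1 - 319.39/462.82)*0.745 = 0.2308789
Step 2: P_net = eta * Q_in = 0.2308789 * 210.72 = 48.651 MW
P_net = 48.651 MW


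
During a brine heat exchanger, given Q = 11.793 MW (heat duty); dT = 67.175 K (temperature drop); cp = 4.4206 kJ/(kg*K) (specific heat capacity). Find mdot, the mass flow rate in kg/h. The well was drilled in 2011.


mdot = Q * 1000 / (cp * dT)
mdot = 11.793 * 1000 / (4.4206 * 67.175)
mdot = 39.71325 kg/s
Convert: 39.71325 kg/s * 3600.0 = 1.4297e+05 kg/h
mdot = 1.4297e+05 kg/h


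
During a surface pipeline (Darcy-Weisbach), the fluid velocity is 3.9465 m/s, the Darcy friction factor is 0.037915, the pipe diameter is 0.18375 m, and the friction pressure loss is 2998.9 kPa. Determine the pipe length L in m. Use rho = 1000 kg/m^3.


L = dP*1000*D / (f*rho*vel^2/2)
L = 2998.9*1000*0.18375 / (0.037915*1000*3.9465^2/2)
L = 1866.3 m


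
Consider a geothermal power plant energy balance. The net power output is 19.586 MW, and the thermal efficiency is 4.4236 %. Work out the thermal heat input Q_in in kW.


Q_in = W_net / (eta / 100)
Q_in = 19.586 / (4.4236 / 100)
Q_in = 442.7616 MW
Convert: 442.7616 MW * 1000.0 = 4.4276e+05 kW
Q_in = 4.4276e+05 kW


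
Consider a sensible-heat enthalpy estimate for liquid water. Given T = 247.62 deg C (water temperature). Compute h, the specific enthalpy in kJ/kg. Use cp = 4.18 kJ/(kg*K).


h = cp * T
h = 4.18 * 247.62
h = 1035.1 kJ/kg


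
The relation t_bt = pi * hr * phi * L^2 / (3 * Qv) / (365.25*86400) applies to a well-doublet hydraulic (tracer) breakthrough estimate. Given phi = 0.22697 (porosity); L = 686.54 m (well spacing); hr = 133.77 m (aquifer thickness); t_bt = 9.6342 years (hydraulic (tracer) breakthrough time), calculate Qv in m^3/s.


Qv = pi*hr*phi*L^2 / (3*t_bt*365.25*86400)
Qv = pi*133.77*0.22697*686.54^2 / (3*9.6342*365.25*86400)
Qv = 0.049291 m^3/s


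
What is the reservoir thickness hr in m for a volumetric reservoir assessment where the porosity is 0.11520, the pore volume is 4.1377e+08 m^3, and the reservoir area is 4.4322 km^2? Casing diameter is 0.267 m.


hr = Vp / (A * 1e6 * phi)
hr = 4.1377e+08 / (4.4322 * 1e6 * 0.11520)
hr = 810.38 m


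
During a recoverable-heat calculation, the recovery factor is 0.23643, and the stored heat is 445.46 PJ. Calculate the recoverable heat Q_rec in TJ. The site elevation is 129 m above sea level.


Q_rec = Q_s * RF
Q_rec = 445.46 * 0.23643
Q_rec = 105.3201 PJ
Convert: 105.3201 PJ * 1000.0 = 1.0532e+05 TJ
Q_rec = 1.0532e+05 TJ


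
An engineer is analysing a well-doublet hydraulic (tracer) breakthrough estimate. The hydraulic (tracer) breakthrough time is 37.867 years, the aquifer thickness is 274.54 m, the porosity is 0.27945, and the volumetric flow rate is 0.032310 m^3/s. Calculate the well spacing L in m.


L = sqrt(t_bt*365.25*86400*3*Qv / (pi*hr*phi))
L = sqrt(37.867*365.25*86400*3*0.032310 / (pi*274.54*0.27945))
L = 693.24 m


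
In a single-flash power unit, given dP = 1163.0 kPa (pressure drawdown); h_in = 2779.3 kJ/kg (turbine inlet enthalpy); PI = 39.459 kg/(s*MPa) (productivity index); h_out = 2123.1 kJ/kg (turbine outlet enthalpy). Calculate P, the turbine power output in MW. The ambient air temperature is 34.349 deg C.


Step 1: mdot = PI * dP / 1000 = 39.459 * 1163.0 / 1000 = 45.89082 kg/s
Step 2: P = mdot*(h_in - h_out)/1000 = 45.89082*(2779.3 - 2123.1)/1000 = 30.114 MW
P = 30.114 MW


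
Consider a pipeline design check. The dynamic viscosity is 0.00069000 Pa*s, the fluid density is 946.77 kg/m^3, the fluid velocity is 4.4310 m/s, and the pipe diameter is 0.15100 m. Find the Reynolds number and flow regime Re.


Step 1: Re = rho*vel*D/mu = 946.77*4.431*0.151/0.00069 = 9.1807e+05
Step 2: Re = 9.1807e+05 > 4000, so flow is turbulent.
Re = 9.1807e+05 (turbulent)


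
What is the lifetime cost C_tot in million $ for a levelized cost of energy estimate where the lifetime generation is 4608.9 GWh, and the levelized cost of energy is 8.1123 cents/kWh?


C_tot = LCOE / 100 * E_tot
C_tot = 8.1123 / 100 * 4608.9
C_tot = 373.89 million $


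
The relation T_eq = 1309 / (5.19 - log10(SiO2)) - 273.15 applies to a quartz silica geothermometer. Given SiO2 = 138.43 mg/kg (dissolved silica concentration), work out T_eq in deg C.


T_eq = 1309 / (5.19 - log10(SiO2)) - 273.15
T_eq = 1309 / (5.19 - log10(138.43)) - 273.15
T_eq = 156.20 deg C


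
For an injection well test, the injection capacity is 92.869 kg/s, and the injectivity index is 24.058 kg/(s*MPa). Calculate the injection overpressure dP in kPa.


dP = mdot * 1000 / II
dP = 92.869 * 1000 / 24.058
dP = 3860.2 kPa


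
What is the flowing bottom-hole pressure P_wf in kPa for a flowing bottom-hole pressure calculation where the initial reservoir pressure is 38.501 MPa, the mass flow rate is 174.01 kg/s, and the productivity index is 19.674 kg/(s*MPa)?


P_wf = P_i - mdot / PI
P_wf = 38.501 - 174.01 / 19.674
P_wf = 29.65633 MPa
Convert: 29.65633 MPa * 1000.0 = 29656 kPa
P_wf = 29656 kPa


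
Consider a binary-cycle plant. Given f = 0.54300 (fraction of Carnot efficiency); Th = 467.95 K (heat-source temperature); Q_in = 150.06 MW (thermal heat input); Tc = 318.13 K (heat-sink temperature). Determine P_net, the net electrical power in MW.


Step 1: eta = (1 - Tc/Th)*f = (1 - 318.13/467.95)*0.543 = 0.1738482
Step 2: P_net = eta * Q_in = 0.1738482 * 150.06 = 26.088 MW
P_net = 26.088 MW


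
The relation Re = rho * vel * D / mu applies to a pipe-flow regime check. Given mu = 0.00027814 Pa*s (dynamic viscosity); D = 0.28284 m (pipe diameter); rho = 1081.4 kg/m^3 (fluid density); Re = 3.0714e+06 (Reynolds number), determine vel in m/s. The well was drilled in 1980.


vel = Re * mu / (rho * D)
vel = 3.0714e+06 * 0.00027814 / (1081.4 * 0.28284)
vel = 2.7930 m/s


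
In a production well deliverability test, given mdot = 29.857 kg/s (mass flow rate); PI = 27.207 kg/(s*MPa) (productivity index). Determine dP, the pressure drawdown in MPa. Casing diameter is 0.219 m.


dP = mdot * 1000 / PI
dP = 29.857 * 1000 / 27.207
dP = 1097.401 kPa
Convert: 1097.401 kPa * 0.001 = 1.0974 MPa
dP = 1.0974 MPa


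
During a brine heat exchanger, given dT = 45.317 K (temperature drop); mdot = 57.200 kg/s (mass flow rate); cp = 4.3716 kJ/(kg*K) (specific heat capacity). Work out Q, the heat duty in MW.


Q = mdot * cp * dT / 1000
Q = 57.200 * 4.3716 * 45.317 / 1000
Q = 11.332 MW


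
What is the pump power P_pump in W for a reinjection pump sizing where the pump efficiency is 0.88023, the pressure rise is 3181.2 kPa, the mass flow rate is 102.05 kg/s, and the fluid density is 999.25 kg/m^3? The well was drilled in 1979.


P_pump = mdot * dP / (rho * eta)
P_pump = 102.05 * 3181.2 / (999.25 * 0.88023)
P_pump = 369.0912 kW
Convert: 369.0912 kW * 1000.0 = 3.6909e+05 W
P_pump = 3.6909e+05 W


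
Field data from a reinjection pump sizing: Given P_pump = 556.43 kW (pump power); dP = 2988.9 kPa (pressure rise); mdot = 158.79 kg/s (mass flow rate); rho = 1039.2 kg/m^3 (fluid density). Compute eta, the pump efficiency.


eta = mdot * dP / (rho * P_pump)
eta = 158.79 * 2988.9 / (1039.2 * 556.43)
eta = 0.82078


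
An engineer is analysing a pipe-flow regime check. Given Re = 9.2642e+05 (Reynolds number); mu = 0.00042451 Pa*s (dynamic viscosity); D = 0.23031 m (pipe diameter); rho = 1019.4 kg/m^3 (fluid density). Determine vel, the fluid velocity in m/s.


vel = Re * mu / (rho * D)
vel = 9.2642e+05 * 0.00042451 / (1019.4 * 0.23031)
vel = 1.6751 m/s


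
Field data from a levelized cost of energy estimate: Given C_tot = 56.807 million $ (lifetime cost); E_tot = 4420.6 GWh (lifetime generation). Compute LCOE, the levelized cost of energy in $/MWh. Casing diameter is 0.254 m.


LCOE = C_tot / E_tot * 100
LCOE = 56.807 / 4420.6 * 100
LCOE = 1.285052 cents/kWh
Convert: 1.285052 cents/kWh * 10.0 = 12.851 $/MWh
LCOE = 12.851 $/MWh


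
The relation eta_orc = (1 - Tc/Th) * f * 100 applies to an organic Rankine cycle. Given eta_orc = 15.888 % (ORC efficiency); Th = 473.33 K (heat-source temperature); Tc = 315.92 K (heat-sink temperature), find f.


f = (eta_orc/100) / (1 - Tc/Th)
f = (15.888/100) / (1 - 315.92/473.33)
f = 0.47775


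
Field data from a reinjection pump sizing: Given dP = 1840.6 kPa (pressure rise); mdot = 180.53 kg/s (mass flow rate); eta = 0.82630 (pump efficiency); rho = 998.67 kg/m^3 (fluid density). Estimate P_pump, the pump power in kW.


P_pump = mdot * dP / (rho * eta)
P_pump = 180.53 * 1840.6 / (998.67 * 0.82630)
P_pump = 402.67 kW


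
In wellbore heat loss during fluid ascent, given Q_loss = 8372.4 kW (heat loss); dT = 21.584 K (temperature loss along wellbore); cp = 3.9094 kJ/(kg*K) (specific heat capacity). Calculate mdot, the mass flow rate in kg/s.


mdot = Q_loss / (cp * dT)
mdot = 8372.4 / (3.9094 * 21.584)
mdot = 99.222 kg/s


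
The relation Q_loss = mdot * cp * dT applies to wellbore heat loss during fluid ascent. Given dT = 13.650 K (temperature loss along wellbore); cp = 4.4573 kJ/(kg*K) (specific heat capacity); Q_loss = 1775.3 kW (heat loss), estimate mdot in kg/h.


mdot = Q_loss / (cp * dT)
mdot = 1775.3 / (4.4573 * 13.650)
mdot = 29.17879 kg/s
Convert: 29.17879 kg/s * 3600.0 = 1.0504e+05 kg/h
mdot = 1.0504e+05 kg/h


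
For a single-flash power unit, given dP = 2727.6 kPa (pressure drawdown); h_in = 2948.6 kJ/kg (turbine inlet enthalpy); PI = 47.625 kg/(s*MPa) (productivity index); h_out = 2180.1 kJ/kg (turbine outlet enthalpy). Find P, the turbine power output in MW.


Step 1: mdot = PI * dP / 1000 = 47.625 * 2727.6 / 1000 = 129.9019 kg/s
Step 2: P = mdot*(h_in - h_out)/1000 = 129.9019*(2948.6 - 2180.1)/1000 = 99.830 MW
P = 99.830 MW


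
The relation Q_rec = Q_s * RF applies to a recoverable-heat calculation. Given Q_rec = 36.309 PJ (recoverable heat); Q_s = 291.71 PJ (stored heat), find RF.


RF = Q_rec / Q_s
RF = 36.309 / 291.71
RF = 0.12447


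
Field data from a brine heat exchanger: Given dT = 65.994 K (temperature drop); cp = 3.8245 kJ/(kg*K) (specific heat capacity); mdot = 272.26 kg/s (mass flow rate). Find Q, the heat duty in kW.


Q = mdot * cp * dT / 1000
Q = 272.26 * 3.8245 * 65.994 / 1000
Q = 68.71680 MW
Convert: 68.71680 MW * 1000.0 = 68717 kW
Q = 68717 kW


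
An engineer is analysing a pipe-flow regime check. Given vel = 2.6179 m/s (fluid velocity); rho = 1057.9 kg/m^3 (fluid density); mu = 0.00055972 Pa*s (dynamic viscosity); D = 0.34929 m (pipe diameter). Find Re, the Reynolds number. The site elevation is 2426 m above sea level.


Re = rho * vel * D / mu
Re = 1057.9 * 2.6179 * 0.34929 / 0.00055972
Re = 1.7283e+06


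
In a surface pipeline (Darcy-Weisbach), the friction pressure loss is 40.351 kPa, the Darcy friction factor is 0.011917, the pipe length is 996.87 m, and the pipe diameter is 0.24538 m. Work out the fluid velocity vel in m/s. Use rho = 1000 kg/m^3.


vel = sqrt(dP*1000*2*D / (f*L*rho))
vel = sqrt(40.351*1000*2*0.24538 / (0.011917*996.87*1000))
vel = 1.2911 m/s


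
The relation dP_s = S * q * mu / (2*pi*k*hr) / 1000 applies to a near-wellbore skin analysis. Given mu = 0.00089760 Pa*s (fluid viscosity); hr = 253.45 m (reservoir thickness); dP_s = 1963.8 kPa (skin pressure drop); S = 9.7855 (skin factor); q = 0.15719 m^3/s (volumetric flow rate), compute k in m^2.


k = S*q*mu / (2*pi*dP_s*1000*hr)
k = 9.7855*0.15719*0.00089760 / (2*pi*1963.8*1000*253.45)
k = 4.4149e-13 m^2


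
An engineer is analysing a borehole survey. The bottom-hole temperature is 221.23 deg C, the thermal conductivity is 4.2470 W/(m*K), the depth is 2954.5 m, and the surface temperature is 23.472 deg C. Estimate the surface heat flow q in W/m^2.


Step 1: grad = (T_d - T_surf)/d * 1000 = (221.23 - 23.472)/2954.5 * 1000 = 66.93451 deg C/km
Step 2: q = k * grad / 1000 = 4.247 * 66.93451 / 1000 = 0.28427 W/m^2
q = 0.28427 W/m^2


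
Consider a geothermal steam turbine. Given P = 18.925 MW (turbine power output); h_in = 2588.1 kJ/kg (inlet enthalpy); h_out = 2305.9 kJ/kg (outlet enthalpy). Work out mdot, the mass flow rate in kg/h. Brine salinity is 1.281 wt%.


mdot = P * 1000 / (h_in - h_out)
mdot = 18.925 * 1000 / (2588.1 - 2305.9)
mdot = 67.06237 kg/s
Convert: 67.06237 kg/s * 3600.0 = 2.4142e+05 kg/h
mdot = 2.4142e+05 kg/h


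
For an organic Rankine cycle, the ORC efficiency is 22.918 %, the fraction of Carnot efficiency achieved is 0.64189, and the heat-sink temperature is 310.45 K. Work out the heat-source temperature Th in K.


Th = Tc / (1 - (eta_orc/100)/f)
Th = 310.45 / (1 - (22.918/100)/0.64189)
Th = 482.84 K
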